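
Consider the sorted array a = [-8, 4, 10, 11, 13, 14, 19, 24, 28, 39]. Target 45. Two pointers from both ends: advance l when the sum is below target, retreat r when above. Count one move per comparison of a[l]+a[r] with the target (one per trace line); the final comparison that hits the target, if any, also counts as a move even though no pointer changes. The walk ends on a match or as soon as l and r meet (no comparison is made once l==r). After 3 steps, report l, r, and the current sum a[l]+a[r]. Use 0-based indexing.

l=2, r=8, sum=38

l=0 r=9: -8+39=31 <45, l++
l=1 r=9: 4+39=43 <45, l++
l=2 r=9: 10+39=49 >45, r--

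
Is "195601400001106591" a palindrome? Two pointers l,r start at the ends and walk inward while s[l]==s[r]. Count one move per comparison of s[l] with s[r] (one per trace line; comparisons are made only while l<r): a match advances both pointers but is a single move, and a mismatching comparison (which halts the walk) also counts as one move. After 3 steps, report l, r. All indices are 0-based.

l=3, r=14

[0,17] '1'=='1' → l++,r--
[1,16] '9'=='9' → l++,r--
[2,15] '5'=='5' → l++,r--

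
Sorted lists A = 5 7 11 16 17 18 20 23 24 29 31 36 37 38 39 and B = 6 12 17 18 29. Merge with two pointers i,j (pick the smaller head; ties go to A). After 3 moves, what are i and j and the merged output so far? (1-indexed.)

[i=1,j=1] A[i]=5<=B[j]=6 take 5 → i++
[i=2,j=1] A[i]=7>B[j]=6 take 6 → j++
[i=2,j=2] A[i]=7<=B[j]=12 take 7 → i++

i=3, j=2, merged so far=[5, 6, 7]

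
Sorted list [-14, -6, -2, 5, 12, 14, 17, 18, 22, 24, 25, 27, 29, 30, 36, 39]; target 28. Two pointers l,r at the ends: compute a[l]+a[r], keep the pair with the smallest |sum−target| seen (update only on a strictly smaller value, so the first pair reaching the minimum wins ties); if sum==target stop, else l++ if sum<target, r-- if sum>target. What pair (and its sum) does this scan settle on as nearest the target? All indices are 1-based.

[1,16] -14+39=25 d=3 * → l++
[2,16] -6+39=33 d=5 → r--
[2,15] -6+36=30 d=2 * → r--
[2,14] -6+30=24 d=4 → l++
[3,14] -2+30=28 d=0 * → stop

pair (-2, 30) with sum 28 (|Δ|=0)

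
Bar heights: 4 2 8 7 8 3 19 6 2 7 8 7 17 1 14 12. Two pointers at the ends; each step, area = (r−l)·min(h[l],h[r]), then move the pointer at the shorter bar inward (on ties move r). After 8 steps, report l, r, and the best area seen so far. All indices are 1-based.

l=1 r=16: min(4,12)*15=60 best=60 *, l++
l=2 r=16: min(2,12)*14=28 best=60, l++
l=3 r=16: min(8,12)*13=104 best=104 *, l++
l=4 r=16: min(7,12)*12=84 best=104, l++
l=5 r=16: min(8,12)*11=88 best=104, l++
l=6 r=16: min(3,12)*10=30 best=104, l++
l=7 r=16: min(19,12)*9=108 best=108 *, r--
l=7 r=15: min(19,14)*8=112 best=112 *, r--

l=7, r=14, best area=112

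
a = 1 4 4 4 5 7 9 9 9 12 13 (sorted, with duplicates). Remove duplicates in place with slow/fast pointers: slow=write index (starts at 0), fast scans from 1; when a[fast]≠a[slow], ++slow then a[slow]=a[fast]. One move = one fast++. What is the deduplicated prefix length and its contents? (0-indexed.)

slow=0 fast=1: a[fast]=4≠a[slow]=1 write a[1]=4, slow++,fast++
slow=1 fast=2: a[fast]=4=a[slow] dup, fast++
slow=1 fast=3: a[fast]=4=a[slow] dup, fast++
slow=1 fast=4: a[fast]=5≠a[slow]=4 write a[2]=5, slow++,fast++
slow=2 fast=5: a[fast]=7≠a[slow]=5 write a[3]=7, slow++,fast++
slow=3 fast=6: a[fast]=9≠a[slow]=7 write a[4]=9, slow++,fast++
slow=4 fast=7: a[fast]=9=a[slow] dup, fast++
slow=4 fast=8: a[fast]=9=a[slow] dup, fast++
slow=4 fast=9: a[fast]=12≠a[slow]=9 write a[5]=12, slow++,fast++
slow=5 fast=10: a[fast]=13≠a[slow]=12 write a[6]=13, slow++,fast++

length 7; prefix = [1, 4, 5, 7, 9, 12, 13]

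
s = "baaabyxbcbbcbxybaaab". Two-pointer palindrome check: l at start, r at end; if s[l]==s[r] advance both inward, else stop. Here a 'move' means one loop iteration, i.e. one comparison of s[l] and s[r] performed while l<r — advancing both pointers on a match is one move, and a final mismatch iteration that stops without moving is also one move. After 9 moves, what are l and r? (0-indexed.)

[0,19] 'b'=='b' → l++,r--
[1,18] 'a'=='a' → l++,r--
[2,17] 'a'=='a' → l++,r--
[3,16] 'a'=='a' → l++,r--
[4,15] 'b'=='b' → l++,r--
[5,14] 'y'=='y' → l++,r--
[6,13] 'x'=='x' → l++,r--
[7,12] 'b'=='b' → l++,r--
[8,11] 'c'=='c' → l++,r--

l=9, r=10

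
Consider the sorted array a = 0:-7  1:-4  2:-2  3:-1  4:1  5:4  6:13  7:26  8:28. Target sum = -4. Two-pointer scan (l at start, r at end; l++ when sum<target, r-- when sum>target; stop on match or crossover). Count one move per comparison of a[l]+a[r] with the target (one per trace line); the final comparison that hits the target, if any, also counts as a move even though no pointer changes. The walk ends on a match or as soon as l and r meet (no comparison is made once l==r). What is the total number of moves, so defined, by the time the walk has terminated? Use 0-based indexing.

8 moves

[0,8] -7+28=21 >-4 → r--
[0,7] -7+26=19 >-4 → r--
[0,6] -7+13=6 >-4 → r--
[0,5] -7+4=-3 >-4 → r--
[0,4] -7+1=-6 <-4 → l++
[1,4] -4+1=-3 >-4 → r--
[1,3] -4+-1=-5 <-4 → l++
[2,3] -2+-1=-3 >-4 → r--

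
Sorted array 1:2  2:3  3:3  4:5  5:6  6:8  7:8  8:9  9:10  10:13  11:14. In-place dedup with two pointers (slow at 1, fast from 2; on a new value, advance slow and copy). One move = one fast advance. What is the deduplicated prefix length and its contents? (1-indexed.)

length 9; prefix = [2, 3, 5, 6, 8, 9, 10, 13, 14]

slow=1 fast=2: a[fast]=3≠a[slow]=2 write a[2]=3, slow++,fast++
slow=2 fast=3: a[fast]=3=a[slow] dup, fast++
slow=2 fast=4: a[fast]=5≠a[slow]=3 write a[3]=5, slow++,fast++
slow=3 fast=5: a[fast]=6≠a[slow]=5 write a[4]=6, slow++,fast++
slow=4 fast=6: a[fast]=8≠a[slow]=6 write a[5]=8, slow++,fast++
slow=5 fast=7: a[fast]=8=a[slow] dup, fast++
slow=5 fast=8: a[fast]=9≠a[slow]=8 write a[6]=9, slow++,fast++
slow=6 fast=9: a[fast]=10≠a[slow]=9 write a[7]=10, slow++,fast++
slow=7 fast=10: a[fast]=13≠a[slow]=10 write a[8]=13, slow++,fast++
slow=8 fast=11: a[fast]=14≠a[slow]=13 write a[9]=14, slow++,fast++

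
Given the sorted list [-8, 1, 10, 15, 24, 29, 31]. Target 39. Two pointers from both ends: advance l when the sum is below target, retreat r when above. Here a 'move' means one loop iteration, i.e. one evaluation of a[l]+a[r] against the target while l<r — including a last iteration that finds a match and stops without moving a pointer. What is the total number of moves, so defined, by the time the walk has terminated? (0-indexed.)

l=0 r=6: -8+31=23 <39, l++
l=1 r=6: 1+31=32 <39, l++
l=2 r=6: 10+31=41 >39, r--
l=2 r=5: 10+29=39, found

4 moves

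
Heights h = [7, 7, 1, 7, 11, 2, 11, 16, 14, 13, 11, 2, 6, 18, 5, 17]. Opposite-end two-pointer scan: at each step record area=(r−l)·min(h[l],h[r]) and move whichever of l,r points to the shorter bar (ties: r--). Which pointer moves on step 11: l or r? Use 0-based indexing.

[0,15] min(7,17)*15=105 best=105 * → l++
[1,15] min(7,17)*14=98 best=105 → l++
[2,15] min(1,17)*13=13 best=105 → l++
[3,15] min(7,17)*12=84 best=105 → l++
[4,15] min(11,17)*11=121 best=121 * → l++
[5,15] min(2,17)*10=20 best=121 → l++
[6,15] min(11,17)*9=99 best=121 → l++
[7,15] min(16,17)*8=128 best=128 * → l++
[8,15] min(14,17)*7=98 best=128 → l++
[9,15] min(13,17)*6=78 best=128 → l++
[10,15] min(11,17)*5=55 best=128 → l++

l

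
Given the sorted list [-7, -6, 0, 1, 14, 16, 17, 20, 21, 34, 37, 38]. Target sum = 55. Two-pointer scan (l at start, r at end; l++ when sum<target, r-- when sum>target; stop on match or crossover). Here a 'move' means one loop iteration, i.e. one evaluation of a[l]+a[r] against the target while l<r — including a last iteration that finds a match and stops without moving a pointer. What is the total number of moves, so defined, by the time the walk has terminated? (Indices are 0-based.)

7 moves

[0,11] -7+38=31 <55 → l++
[1,11] -6+38=32 <55 → l++
[2,11] 0+38=38 <55 → l++
[3,11] 1+38=39 <55 → l++
[4,11] 14+38=52 <55 → l++
[5,11] 16+38=54 <55 → l++
[6,11] 17+38=55 → found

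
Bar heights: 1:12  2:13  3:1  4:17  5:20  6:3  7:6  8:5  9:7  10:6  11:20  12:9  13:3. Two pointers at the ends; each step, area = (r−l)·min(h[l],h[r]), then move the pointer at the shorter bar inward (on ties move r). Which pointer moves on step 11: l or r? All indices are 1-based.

r

l=1 r=13: min(12,3)*12=36 best=36 *, r--
l=1 r=12: min(12,9)*11=99 best=99 *, r--
l=1 r=11: min(12,20)*10=120 best=120 *, l++
l=2 r=11: min(13,20)*9=117 best=120, l++
l=3 r=11: min(1,20)*8=8 best=120, l++
l=4 r=11: min(17,20)*7=119 best=120, l++
l=5 r=11: min(20,20)*6=120 best=120, r--
l=5 r=10: min(20,6)*5=30 best=120, r--
l=5 r=9: min(20,7)*4=28 best=120, r--
l=5 r=8: min(20,5)*3=15 best=120, r--
l=5 r=7: min(20,6)*2=12 best=120, r--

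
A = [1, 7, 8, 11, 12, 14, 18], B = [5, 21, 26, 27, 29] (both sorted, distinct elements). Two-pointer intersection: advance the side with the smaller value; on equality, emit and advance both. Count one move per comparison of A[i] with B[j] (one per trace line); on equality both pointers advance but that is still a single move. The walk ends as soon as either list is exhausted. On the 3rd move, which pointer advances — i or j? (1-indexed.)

i

i=1 j=1: 1<5, i++
i=2 j=1: 7>5, j++
i=2 j=2: 7<21, i++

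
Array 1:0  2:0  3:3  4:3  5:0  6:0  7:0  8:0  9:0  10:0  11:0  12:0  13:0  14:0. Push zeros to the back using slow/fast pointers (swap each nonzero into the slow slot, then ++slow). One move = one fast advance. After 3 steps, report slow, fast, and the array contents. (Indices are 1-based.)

slow=2, fast=4, a=[3, 0, 0, 3, 0, 0, 0, 0, 0, 0, 0, 0, 0, 0]

slow=1 fast=1: a[fast]=0, fast++
slow=1 fast=2: a[fast]=0, fast++
slow=1 fast=3: a[fast]=3≠0 swap→a[1]=3, slow++,fast++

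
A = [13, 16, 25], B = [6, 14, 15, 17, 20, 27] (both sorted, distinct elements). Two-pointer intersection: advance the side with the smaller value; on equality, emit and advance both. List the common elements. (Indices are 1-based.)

i=1 j=1: 13>6, j++
i=1 j=2: 13<14, i++
i=2 j=2: 16>14, j++
i=2 j=3: 16>15, j++
i=2 j=4: 16<17, i++
i=3 j=4: 25>17, j++
i=3 j=5: 25>20, j++
i=3 j=6: 25<27, i++

intersection = []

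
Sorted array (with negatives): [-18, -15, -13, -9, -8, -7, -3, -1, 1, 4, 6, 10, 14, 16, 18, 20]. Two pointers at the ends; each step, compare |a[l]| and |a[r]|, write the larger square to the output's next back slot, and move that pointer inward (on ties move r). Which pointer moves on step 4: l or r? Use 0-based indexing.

r

[0,15] |-18|<=|20| out[15]=400 → r--
[0,14] |-18|<=|18| out[14]=324 → r--
[0,13] |-18|>|16| out[13]=324 → l++
[1,13] |-15|<=|16| out[12]=256 → r--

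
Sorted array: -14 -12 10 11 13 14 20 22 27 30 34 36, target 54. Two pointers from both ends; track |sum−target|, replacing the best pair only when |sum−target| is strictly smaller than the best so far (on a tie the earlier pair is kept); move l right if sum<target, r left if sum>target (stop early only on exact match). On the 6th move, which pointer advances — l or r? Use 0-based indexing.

l=0 r=11: -14+36=22 d=32 *, l++
l=1 r=11: -12+36=24 d=30 *, l++
l=2 r=11: 10+36=46 d=8 *, l++
l=3 r=11: 11+36=47 d=7 *, l++
l=4 r=11: 13+36=49 d=5 *, l++
l=5 r=11: 14+36=50 d=4 *, l++

l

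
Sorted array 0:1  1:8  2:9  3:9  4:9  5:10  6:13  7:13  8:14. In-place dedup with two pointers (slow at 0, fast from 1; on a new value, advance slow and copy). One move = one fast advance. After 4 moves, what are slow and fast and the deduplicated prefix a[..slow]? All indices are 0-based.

(s=0,f=1) a[fast]=8≠a[slow]=1 write a[1]=8 → slow++,fast++
(s=1,f=2) a[fast]=9≠a[slow]=8 write a[2]=9 → slow++,fast++
(s=2,f=3) a[fast]=9=a[slow] dup → fast++
(s=2,f=4) a[fast]=9=a[slow] dup → fast++

slow=2, fast=5, prefix=[1, 8, 9]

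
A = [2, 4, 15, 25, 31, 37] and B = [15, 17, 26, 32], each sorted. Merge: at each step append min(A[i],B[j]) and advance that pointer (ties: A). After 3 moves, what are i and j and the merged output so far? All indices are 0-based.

[i=0,j=0] A[i]=2<=B[j]=15 take 2 → i++
[i=1,j=0] A[i]=4<=B[j]=15 take 4 → i++
[i=2,j=0] A[i]=15<=B[j]=15 take 15 → i++

i=3, j=0, merged so far=[2, 4, 15]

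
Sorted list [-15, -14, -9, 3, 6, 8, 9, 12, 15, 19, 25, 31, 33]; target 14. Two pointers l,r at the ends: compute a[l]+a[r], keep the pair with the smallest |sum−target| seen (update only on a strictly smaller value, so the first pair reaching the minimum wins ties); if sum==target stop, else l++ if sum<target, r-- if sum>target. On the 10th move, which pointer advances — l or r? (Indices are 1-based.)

l

l=1 r=13: -15+33=18 d=4 *, r--
l=1 r=12: -15+31=16 d=2 *, r--
l=1 r=11: -15+25=10 d=4, l++
l=2 r=11: -14+25=11 d=3, l++
l=3 r=11: -9+25=16 d=2, r--
l=3 r=10: -9+19=10 d=4, l++
l=4 r=10: 3+19=22 d=8, r--
l=4 r=9: 3+15=18 d=4, r--
l=4 r=8: 3+12=15 d=1 *, r--
l=4 r=7: 3+9=12 d=2, l++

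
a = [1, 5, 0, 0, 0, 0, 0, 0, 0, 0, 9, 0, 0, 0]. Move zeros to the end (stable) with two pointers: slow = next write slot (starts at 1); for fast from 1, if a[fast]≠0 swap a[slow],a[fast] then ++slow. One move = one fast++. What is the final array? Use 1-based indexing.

[1, 5, 9, 0, 0, 0, 0, 0, 0, 0, 0, 0, 0, 0]

slow=1 fast=1: a[fast]=1≠0 swap→a[1]=1, slow++,fast++
slow=2 fast=2: a[fast]=5≠0 swap→a[2]=5, slow++,fast++
slow=3 fast=3: a[fast]=0, fast++
slow=3 fast=4: a[fast]=0, fast++
slow=3 fast=5: a[fast]=0, fast++
slow=3 fast=6: a[fast]=0, fast++
slow=3 fast=7: a[fast]=0, fast++
slow=3 fast=8: a[fast]=0, fast++
slow=3 fast=9: a[fast]=0, fast++
slow=3 fast=10: a[fast]=0, fast++
slow=3 fast=11: a[fast]=9≠0 swap→a[3]=9, slow++,fast++
slow=4 fast=12: a[fast]=0, fast++
slow=4 fast=13: a[fast]=0, fast++
slow=4 fast=14: a[fast]=0, fast++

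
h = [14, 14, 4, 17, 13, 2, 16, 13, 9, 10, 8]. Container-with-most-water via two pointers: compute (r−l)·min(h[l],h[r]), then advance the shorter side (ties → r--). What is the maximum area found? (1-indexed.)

max area = 91

l=1 r=11: min(14,8)*10=80 best=80 *, r--
l=1 r=10: min(14,10)*9=90 best=90 *, r--
l=1 r=9: min(14,9)*8=72 best=90, r--
l=1 r=8: min(14,13)*7=91 best=91 *, r--
l=1 r=7: min(14,16)*6=84 best=91, l++
l=2 r=7: min(14,16)*5=70 best=91, l++
l=3 r=7: min(4,16)*4=16 best=91, l++
l=4 r=7: min(17,16)*3=48 best=91, r--
l=4 r=6: min(17,2)*2=4 best=91, r--
l=4 r=5: min(17,13)*1=13 best=91, r--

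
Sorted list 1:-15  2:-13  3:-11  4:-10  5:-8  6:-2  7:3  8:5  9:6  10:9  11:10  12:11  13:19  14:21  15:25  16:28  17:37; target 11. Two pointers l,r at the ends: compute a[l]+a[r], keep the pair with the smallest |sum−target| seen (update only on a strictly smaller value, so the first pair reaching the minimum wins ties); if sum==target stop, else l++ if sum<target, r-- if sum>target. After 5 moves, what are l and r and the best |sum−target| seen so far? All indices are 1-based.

l=3, r=14, best |Δ|=1

l=1 r=17: -15+37=22 d=11 *, r--
l=1 r=16: -15+28=13 d=2 *, r--
l=1 r=15: -15+25=10 d=1 *, l++
l=2 r=15: -13+25=12 d=1, r--
l=2 r=14: -13+21=8 d=3, l++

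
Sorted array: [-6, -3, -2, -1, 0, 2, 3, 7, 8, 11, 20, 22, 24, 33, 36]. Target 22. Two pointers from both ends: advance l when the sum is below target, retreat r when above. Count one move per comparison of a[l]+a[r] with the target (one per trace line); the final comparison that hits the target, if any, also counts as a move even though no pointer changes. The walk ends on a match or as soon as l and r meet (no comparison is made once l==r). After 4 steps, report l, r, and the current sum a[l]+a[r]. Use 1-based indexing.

l=3, r=13, sum=22

l=1 r=15: -6+36=30 >22, r--
l=1 r=14: -6+33=27 >22, r--
l=1 r=13: -6+24=18 <22, l++
l=2 r=13: -3+24=21 <22, l++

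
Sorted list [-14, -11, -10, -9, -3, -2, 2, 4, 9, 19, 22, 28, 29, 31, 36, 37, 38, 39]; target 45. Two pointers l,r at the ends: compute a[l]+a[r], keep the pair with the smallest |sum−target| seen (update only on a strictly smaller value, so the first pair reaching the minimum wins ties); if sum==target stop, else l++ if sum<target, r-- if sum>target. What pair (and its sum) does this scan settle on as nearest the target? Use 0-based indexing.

l=0 r=17: -14+39=25 d=20 *, l++
l=1 r=17: -11+39=28 d=17 *, l++
l=2 r=17: -10+39=29 d=16 *, l++
l=3 r=17: -9+39=30 d=15 *, l++
l=4 r=17: -3+39=36 d=9 *, l++
l=5 r=17: -2+39=37 d=8 *, l++
l=6 r=17: 2+39=41 d=4 *, l++
l=7 r=17: 4+39=43 d=2 *, l++
l=8 r=17: 9+39=48 d=3, r--
l=8 r=16: 9+38=47 d=2, r--
l=8 r=15: 9+37=46 d=1 *, r--
l=8 r=14: 9+36=45 d=0 *, stop

pair (9, 36) with sum 45 (|Δ|=0)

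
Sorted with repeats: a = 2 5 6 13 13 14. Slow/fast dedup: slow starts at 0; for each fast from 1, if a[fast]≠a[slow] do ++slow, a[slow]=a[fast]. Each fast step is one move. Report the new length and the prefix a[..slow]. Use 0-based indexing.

length 5; prefix = [2, 5, 6, 13, 14]

slow=0 fast=1: a[fast]=5≠a[slow]=2 write a[1]=5, slow++,fast++
slow=1 fast=2: a[fast]=6≠a[slow]=5 write a[2]=6, slow++,fast++
slow=2 fast=3: a[fast]=13≠a[slow]=6 write a[3]=13, slow++,fast++
slow=3 fast=4: a[fast]=13=a[slow] dup, fast++
slow=3 fast=5: a[fast]=14≠a[slow]=13 write a[4]=14, slow++,fast++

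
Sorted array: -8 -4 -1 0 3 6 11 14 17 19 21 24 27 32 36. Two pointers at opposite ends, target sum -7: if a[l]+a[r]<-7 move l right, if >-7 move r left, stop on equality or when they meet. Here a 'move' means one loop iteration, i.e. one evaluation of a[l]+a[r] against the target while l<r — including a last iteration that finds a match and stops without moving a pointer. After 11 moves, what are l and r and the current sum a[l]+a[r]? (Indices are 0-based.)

l=0, r=3, sum=-8

[0,14] -8+36=28 >-7 → r--
[0,13] -8+32=24 >-7 → r--
[0,12] -8+27=19 >-7 → r--
[0,11] -8+24=16 >-7 → r--
[0,10] -8+21=13 >-7 → r--
[0,9] -8+19=11 >-7 → r--
[0,8] -8+17=9 >-7 → r--
[0,7] -8+14=6 >-7 → r--
[0,6] -8+11=3 >-7 → r--
[0,5] -8+6=-2 >-7 → r--
[0,4] -8+3=-5 >-7 → r--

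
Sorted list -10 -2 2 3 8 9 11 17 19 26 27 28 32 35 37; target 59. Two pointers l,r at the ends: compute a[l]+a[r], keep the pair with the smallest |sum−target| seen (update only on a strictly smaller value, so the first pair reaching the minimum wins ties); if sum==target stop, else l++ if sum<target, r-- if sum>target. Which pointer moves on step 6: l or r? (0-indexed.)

l=0 r=14: -10+37=27 d=32 *, l++
l=1 r=14: -2+37=35 d=24 *, l++
l=2 r=14: 2+37=39 d=20 *, l++
l=3 r=14: 3+37=40 d=19 *, l++
l=4 r=14: 8+37=45 d=14 *, l++
l=5 r=14: 9+37=46 d=13 *, l++

l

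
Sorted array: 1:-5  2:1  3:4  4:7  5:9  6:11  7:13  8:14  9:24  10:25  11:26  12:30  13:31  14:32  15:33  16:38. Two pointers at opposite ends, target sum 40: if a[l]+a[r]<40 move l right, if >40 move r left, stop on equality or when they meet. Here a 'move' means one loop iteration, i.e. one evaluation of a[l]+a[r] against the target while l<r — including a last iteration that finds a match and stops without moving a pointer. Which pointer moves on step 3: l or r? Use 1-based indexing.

r

l=1 r=16: -5+38=33 <40, l++
l=2 r=16: 1+38=39 <40, l++
l=3 r=16: 4+38=42 >40, r--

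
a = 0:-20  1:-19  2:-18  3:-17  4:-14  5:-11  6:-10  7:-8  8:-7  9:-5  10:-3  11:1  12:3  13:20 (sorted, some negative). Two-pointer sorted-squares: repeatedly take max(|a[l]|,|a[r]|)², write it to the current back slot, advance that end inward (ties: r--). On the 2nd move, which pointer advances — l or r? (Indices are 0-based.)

l=0 r=13: |-20|<=|20| out[13]=400, r--
l=0 r=12: |-20|>|3| out[12]=400, l++

l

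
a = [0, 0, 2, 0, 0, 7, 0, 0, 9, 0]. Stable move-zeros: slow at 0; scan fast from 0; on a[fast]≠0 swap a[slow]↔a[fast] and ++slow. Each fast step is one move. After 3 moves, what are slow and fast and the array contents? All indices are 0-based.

(s=0,f=0) a[fast]=0 → fast++
(s=0,f=1) a[fast]=0 → fast++
(s=0,f=2) a[fast]=2≠0 swap→a[0]=2 → slow++,fast++

slow=1, fast=3, a=[2, 0, 0, 0, 0, 7, 0, 0, 9, 0]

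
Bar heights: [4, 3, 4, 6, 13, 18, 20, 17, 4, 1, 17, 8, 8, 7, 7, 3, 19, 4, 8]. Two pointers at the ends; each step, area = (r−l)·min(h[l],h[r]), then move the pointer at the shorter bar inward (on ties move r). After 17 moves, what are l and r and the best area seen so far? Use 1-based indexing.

l=1 r=19: min(4,8)*18=72 best=72 *, l++
l=2 r=19: min(3,8)*17=51 best=72, l++
l=3 r=19: min(4,8)*16=64 best=72, l++
l=4 r=19: min(6,8)*15=90 best=90 *, l++
l=5 r=19: min(13,8)*14=112 best=112 *, r--
l=5 r=18: min(13,4)*13=52 best=112, r--
l=5 r=17: min(13,19)*12=156 best=156 *, l++
l=6 r=17: min(18,19)*11=198 best=198 *, l++
l=7 r=17: min(20,19)*10=190 best=198, r--
l=7 r=16: min(20,3)*9=27 best=198, r--
l=7 r=15: min(20,7)*8=56 best=198, r--
l=7 r=14: min(20,7)*7=49 best=198, r--
l=7 r=13: min(20,8)*6=48 best=198, r--
l=7 r=12: min(20,8)*5=40 best=198, r--
l=7 r=11: min(20,17)*4=68 best=198, r--
l=7 r=10: min(20,1)*3=3 best=198, r--
l=7 r=9: min(20,4)*2=8 best=198, r--

l=7, r=8, best area=198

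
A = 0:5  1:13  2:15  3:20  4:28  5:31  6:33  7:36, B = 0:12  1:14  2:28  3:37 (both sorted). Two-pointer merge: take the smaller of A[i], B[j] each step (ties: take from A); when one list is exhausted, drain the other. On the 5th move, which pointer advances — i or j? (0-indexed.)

i=0 j=0: A[i]=5<=B[j]=12 take 5, i++
i=1 j=0: A[i]=13>B[j]=12 take 12, j++
i=1 j=1: A[i]=13<=B[j]=14 take 13, i++
i=2 j=1: A[i]=15>B[j]=14 take 14, j++
i=2 j=2: A[i]=15<=B[j]=28 take 15, i++

i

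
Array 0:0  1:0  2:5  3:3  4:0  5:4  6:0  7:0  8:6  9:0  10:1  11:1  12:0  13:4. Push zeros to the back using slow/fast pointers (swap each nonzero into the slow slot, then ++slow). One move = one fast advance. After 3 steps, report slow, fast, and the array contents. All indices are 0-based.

slow=1, fast=3, a=[5, 0, 0, 3, 0, 4, 0, 0, 6, 0, 1, 1, 0, 4]

slow=0 fast=0: a[fast]=0, fast++
slow=0 fast=1: a[fast]=0, fast++
slow=0 fast=2: a[fast]=5≠0 swap→a[0]=5, slow++,fast++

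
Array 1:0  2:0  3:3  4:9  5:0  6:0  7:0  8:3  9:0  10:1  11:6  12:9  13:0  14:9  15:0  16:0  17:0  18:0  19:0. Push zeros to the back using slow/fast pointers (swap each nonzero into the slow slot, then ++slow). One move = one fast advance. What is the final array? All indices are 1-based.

[3, 9, 3, 1, 6, 9, 9, 0, 0, 0, 0, 0, 0, 0, 0, 0, 0, 0, 0]

(s=1,f=1) a[fast]=0 → fast++
(s=1,f=2) a[fast]=0 → fast++
(s=1,f=3) a[fast]=3≠0 swap→a[1]=3 → slow++,fast++
(s=2,f=4) a[fast]=9≠0 swap→a[2]=9 → slow++,fast++
(s=3,f=5) a[fast]=0 → fast++
(s=3,f=6) a[fast]=0 → fast++
(s=3,f=7) a[fast]=0 → fast++
(s=3,f=8) a[fast]=3≠0 swap→a[3]=3 → slow++,fast++
(s=4,f=9) a[fast]=0 → fast++
(s=4,f=10) a[fast]=1≠0 swap→a[4]=1 → slow++,fast++
(s=5,f=11) a[fast]=6≠0 swap→a[5]=6 → slow++,fast++
(s=6,f=12) a[fast]=9≠0 swap→a[6]=9 → slow++,fast++
(s=7,f=13) a[fast]=0 → fast++
(s=7,f=14) a[fast]=9≠0 swap→a[7]=9 → slow++,fast++
(s=8,f=15) a[fast]=0 → fast++
(s=8,f=16) a[fast]=0 → fast++
(s=8,f=17) a[fast]=0 → fast++
(s=8,f=18) a[fast]=0 → fast++
(s=8,f=19) a[fast]=0 → fast++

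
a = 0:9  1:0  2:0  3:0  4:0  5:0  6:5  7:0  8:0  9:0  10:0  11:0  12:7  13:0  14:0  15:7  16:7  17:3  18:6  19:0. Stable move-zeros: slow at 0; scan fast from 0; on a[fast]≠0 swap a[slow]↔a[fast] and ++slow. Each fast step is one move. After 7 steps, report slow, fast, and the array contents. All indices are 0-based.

slow=2, fast=7, a=[9, 5, 0, 0, 0, 0, 0, 0, 0, 0, 0, 0, 7, 0, 0, 7, 7, 3, 6, 0]

slow=0 fast=0: a[fast]=9≠0 swap→a[0]=9, slow++,fast++
slow=1 fast=1: a[fast]=0, fast++
slow=1 fast=2: a[fast]=0, fast++
slow=1 fast=3: a[fast]=0, fast++
slow=1 fast=4: a[fast]=0, fast++
slow=1 fast=5: a[fast]=0, fast++
slow=1 fast=6: a[fast]=5≠0 swap→a[1]=5, slow++,fast++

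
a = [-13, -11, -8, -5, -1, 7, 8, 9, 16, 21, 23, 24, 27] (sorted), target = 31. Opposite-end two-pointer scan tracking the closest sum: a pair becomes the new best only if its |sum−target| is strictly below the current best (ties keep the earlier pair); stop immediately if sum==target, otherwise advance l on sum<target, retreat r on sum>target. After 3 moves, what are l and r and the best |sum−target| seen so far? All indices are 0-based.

[0,12] -13+27=14 d=17 * → l++
[1,12] -11+27=16 d=15 * → l++
[2,12] -8+27=19 d=12 * → l++

l=3, r=12, best |Δ|=12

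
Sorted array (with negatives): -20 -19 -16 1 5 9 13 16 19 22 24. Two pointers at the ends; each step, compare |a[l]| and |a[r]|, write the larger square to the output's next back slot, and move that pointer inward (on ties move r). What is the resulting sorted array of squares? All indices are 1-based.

[1, 25, 81, 169, 256, 256, 361, 361, 400, 484, 576]

[1,11] |-20|<=|24| out[11]=576 → r--
[1,10] |-20|<=|22| out[10]=484 → r--
[1,9] |-20|>|19| out[9]=400 → l++
[2,9] |-19|<=|19| out[8]=361 → r--
[2,8] |-19|>|16| out[7]=361 → l++
[3,8] |-16|<=|16| out[6]=256 → r--
[3,7] |-16|>|13| out[5]=256 → l++
[4,7] |1|<=|13| out[4]=169 → r--
[4,6] |1|<=|9| out[3]=81 → r--
[4,5] |1|<=|5| out[2]=25 → r--
[4,4] |1|<=|1| out[1]=1 → r--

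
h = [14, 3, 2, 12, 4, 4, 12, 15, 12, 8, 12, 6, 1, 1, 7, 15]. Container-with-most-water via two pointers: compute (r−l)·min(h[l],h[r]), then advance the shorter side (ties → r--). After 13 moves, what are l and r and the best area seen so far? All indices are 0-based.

[0,15] min(14,15)*15=210 best=210 * → l++
[1,15] min(3,15)*14=42 best=210 → l++
[2,15] min(2,15)*13=26 best=210 → l++
[3,15] min(12,15)*12=144 best=210 → l++
[4,15] min(4,15)*11=44 best=210 → l++
[5,15] min(4,15)*10=40 best=210 → l++
[6,15] min(12,15)*9=108 best=210 → l++
[7,15] min(15,15)*8=120 best=210 → r--
[7,14] min(15,7)*7=49 best=210 → r--
[7,13] min(15,1)*6=6 best=210 → r--
[7,12] min(15,1)*5=5 best=210 → r--
[7,11] min(15,6)*4=24 best=210 → r--
[7,10] min(15,12)*3=36 best=210 → r--

l=7, r=9, best area=210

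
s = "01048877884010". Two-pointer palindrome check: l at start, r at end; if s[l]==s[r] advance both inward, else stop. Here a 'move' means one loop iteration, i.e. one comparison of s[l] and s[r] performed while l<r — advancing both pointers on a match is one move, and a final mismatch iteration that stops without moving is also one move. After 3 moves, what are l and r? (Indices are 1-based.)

l=1 r=14: '0'=='0', l++,r--
l=2 r=13: '1'=='1', l++,r--
l=3 r=12: '0'=='0', l++,r--

l=4, r=11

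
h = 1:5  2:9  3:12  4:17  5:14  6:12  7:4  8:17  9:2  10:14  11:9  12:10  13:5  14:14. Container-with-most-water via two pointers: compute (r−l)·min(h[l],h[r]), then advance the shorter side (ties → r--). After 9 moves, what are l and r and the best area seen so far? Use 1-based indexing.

l=4, r=8, best area=140

[1,14] min(5,14)*13=65 best=65 * → l++
[2,14] min(9,14)*12=108 best=108 * → l++
[3,14] min(12,14)*11=132 best=132 * → l++
[4,14] min(17,14)*10=140 best=140 * → r--
[4,13] min(17,5)*9=45 best=140 → r--
[4,12] min(17,10)*8=80 best=140 → r--
[4,11] min(17,9)*7=63 best=140 → r--
[4,10] min(17,14)*6=84 best=140 → r--
[4,9] min(17,2)*5=10 best=140 → r--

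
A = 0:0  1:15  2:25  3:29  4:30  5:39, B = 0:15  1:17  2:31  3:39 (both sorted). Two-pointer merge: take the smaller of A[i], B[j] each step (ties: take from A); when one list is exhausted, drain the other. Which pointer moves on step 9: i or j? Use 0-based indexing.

[i=0,j=0] A[i]=0<=B[j]=15 take 0 → i++
[i=1,j=0] A[i]=15<=B[j]=15 take 15 → i++
[i=2,j=0] A[i]=25>B[j]=15 take 15 → j++
[i=2,j=1] A[i]=25>B[j]=17 take 17 → j++
[i=2,j=2] A[i]=25<=B[j]=31 take 25 → i++
[i=3,j=2] A[i]=29<=B[j]=31 take 29 → i++
[i=4,j=2] A[i]=30<=B[j]=31 take 30 → i++
[i=5,j=2] A[i]=39>B[j]=31 take 31 → j++
[i=5,j=3] A[i]=39<=B[j]=39 take 39 → i++

i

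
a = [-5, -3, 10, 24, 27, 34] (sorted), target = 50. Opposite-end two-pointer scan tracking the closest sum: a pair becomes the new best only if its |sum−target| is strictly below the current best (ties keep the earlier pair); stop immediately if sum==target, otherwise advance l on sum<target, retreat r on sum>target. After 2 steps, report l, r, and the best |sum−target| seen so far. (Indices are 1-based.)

l=3, r=6, best |Δ|=19

l=1 r=6: -5+34=29 d=21 *, l++
l=2 r=6: -3+34=31 d=19 *, l++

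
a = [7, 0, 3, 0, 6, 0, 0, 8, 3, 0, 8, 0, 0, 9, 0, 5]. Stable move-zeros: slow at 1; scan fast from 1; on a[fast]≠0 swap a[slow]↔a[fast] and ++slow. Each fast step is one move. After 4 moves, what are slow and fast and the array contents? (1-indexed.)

slow=3, fast=5, a=[7, 3, 0, 0, 6, 0, 0, 8, 3, 0, 8, 0, 0, 9, 0, 5]

slow=1 fast=1: a[fast]=7≠0 swap→a[1]=7, slow++,fast++
slow=2 fast=2: a[fast]=0, fast++
slow=2 fast=3: a[fast]=3≠0 swap→a[2]=3, slow++,fast++
slow=3 fast=4: a[fast]=0, fast++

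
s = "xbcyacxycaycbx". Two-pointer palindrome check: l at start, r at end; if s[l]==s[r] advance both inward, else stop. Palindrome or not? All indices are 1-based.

[1,14] 'x'=='x' → l++,r--
[2,13] 'b'=='b' → l++,r--
[3,12] 'c'=='c' → l++,r--
[4,11] 'y'=='y' → l++,r--
[5,10] 'a'=='a' → l++,r--
[6,9] 'c'=='c' → l++,r--
[7,8] 'x'!='y' → stop

not a palindrome (mismatch at 7,8)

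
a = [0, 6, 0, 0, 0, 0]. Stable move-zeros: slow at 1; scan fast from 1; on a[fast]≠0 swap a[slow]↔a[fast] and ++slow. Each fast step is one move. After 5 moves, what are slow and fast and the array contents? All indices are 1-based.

slow=2, fast=6, a=[6, 0, 0, 0, 0, 0]

(s=1,f=1) a[fast]=0 → fast++
(s=1,f=2) a[fast]=6≠0 swap→a[1]=6 → slow++,fast++
(s=2,f=3) a[fast]=0 → fast++
(s=2,f=4) a[fast]=0 → fast++
(s=2,f=5) a[fast]=0 → fast++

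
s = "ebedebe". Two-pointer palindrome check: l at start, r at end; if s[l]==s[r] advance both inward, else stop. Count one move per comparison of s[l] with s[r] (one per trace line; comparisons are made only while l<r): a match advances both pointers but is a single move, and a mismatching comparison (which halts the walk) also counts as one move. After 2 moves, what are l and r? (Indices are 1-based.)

l=3, r=5

l=1 r=7: 'e'=='e', l++,r--
l=2 r=6: 'b'=='b', l++,r--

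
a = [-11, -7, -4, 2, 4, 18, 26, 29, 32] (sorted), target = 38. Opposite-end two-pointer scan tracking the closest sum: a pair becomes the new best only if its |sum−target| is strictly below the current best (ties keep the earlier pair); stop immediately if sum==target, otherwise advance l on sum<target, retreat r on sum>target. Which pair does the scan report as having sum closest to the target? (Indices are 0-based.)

l=0 r=8: -11+32=21 d=17 *, l++
l=1 r=8: -7+32=25 d=13 *, l++
l=2 r=8: -4+32=28 d=10 *, l++
l=3 r=8: 2+32=34 d=4 *, l++
l=4 r=8: 4+32=36 d=2 *, l++
l=5 r=8: 18+32=50 d=12, r--
l=5 r=7: 18+29=47 d=9, r--
l=5 r=6: 18+26=44 d=6, r--

pair (4, 32) with sum 36 (|Δ|=2)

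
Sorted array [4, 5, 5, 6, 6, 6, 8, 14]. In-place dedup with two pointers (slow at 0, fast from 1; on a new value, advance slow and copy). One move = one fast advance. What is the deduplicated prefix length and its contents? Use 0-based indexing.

slow=0 fast=1: a[fast]=5≠a[slow]=4 write a[1]=5, slow++,fast++
slow=1 fast=2: a[fast]=5=a[slow] dup, fast++
slow=1 fast=3: a[fast]=6≠a[slow]=5 write a[2]=6, slow++,fast++
slow=2 fast=4: a[fast]=6=a[slow] dup, fast++
slow=2 fast=5: a[fast]=6=a[slow] dup, fast++
slow=2 fast=6: a[fast]=8≠a[slow]=6 write a[3]=8, slow++,fast++
slow=3 fast=7: a[fast]=14≠a[slow]=8 write a[4]=14, slow++,fast++

length 5; prefix = [4, 5, 6, 8, 14]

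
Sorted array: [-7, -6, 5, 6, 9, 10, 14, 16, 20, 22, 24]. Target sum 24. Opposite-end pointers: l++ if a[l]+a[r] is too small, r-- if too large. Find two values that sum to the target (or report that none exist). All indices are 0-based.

[0,10] -7+24=17 <24 → l++
[1,10] -6+24=18 <24 → l++
[2,10] 5+24=29 >24 → r--
[2,9] 5+22=27 >24 → r--
[2,8] 5+20=25 >24 → r--
[2,7] 5+16=21 <24 → l++
[3,7] 6+16=22 <24 → l++
[4,7] 9+16=25 >24 → r--
[4,6] 9+14=23 <24 → l++
[5,6] 10+14=24 → found

(10, 14)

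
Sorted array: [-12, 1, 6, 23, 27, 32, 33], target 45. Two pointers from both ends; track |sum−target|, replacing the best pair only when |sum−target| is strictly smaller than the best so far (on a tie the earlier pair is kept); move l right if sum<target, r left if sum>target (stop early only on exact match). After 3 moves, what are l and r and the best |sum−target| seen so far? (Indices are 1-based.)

[1,7] -12+33=21 d=24 * → l++
[2,7] 1+33=34 d=11 * → l++
[3,7] 6+33=39 d=6 * → l++

l=4, r=7, best |Δ|=6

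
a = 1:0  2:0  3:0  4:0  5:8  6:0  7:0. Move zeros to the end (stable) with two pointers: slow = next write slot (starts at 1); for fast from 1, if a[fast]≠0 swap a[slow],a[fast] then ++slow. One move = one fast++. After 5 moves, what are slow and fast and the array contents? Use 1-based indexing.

(s=1,f=1) a[fast]=0 → fast++
(s=1,f=2) a[fast]=0 → fast++
(s=1,f=3) a[fast]=0 → fast++
(s=1,f=4) a[fast]=0 → fast++
(s=1,f=5) a[fast]=8≠0 swap→a[1]=8 → slow++,fast++

slow=2, fast=6, a=[8, 0, 0, 0, 0, 0, 0]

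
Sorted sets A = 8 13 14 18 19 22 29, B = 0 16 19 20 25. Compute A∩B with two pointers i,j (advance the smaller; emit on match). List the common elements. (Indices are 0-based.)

intersection = [19]

[i=0,j=0] 8>0 → j++
[i=0,j=1] 8<16 → i++
[i=1,j=1] 13<16 → i++
[i=2,j=1] 14<16 → i++
[i=3,j=1] 18>16 → j++
[i=3,j=2] 18<19 → i++
[i=4,j=2] 19==19 emit → i++,j++
[i=5,j=3] 22>20 → j++
[i=5,j=4] 22<25 → i++
[i=6,j=4] 29>25 → j++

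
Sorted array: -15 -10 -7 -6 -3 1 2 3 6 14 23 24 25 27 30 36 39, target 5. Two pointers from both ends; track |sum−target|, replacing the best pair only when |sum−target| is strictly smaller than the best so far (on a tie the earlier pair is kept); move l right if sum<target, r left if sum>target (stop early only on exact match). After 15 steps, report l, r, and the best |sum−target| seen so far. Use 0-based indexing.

l=6, r=7, best |Δ|=1

[0,16] -15+39=24 d=19 * → r--
[0,15] -15+36=21 d=16 * → r--
[0,14] -15+30=15 d=10 * → r--
[0,13] -15+27=12 d=7 * → r--
[0,12] -15+25=10 d=5 * → r--
[0,11] -15+24=9 d=4 * → r--
[0,10] -15+23=8 d=3 * → r--
[0,9] -15+14=-1 d=6 → l++
[1,9] -10+14=4 d=1 * → l++
[2,9] -7+14=7 d=2 → r--
[2,8] -7+6=-1 d=6 → l++
[3,8] -6+6=0 d=5 → l++
[4,8] -3+6=3 d=2 → l++
[5,8] 1+6=7 d=2 → r--
[5,7] 1+3=4 d=1 → l++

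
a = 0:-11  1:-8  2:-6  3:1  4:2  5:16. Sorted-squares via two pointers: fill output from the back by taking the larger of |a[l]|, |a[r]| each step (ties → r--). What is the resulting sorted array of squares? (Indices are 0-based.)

[1, 4, 36, 64, 121, 256]

[0,5] |-11|<=|16| out[5]=256 → r--
[0,4] |-11|>|2| out[4]=121 → l++
[1,4] |-8|>|2| out[3]=64 → l++
[2,4] |-6|>|2| out[2]=36 → l++
[3,4] |1|<=|2| out[1]=4 → r--
[3,3] |1|<=|1| out[0]=1 → r--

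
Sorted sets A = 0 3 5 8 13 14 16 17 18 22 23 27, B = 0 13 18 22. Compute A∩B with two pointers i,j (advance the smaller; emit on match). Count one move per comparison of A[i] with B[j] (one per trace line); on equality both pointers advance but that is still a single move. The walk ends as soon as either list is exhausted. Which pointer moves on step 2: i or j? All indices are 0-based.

i

[i=0,j=0] 0==0 emit → i++,j++
[i=1,j=1] 3<13 → i++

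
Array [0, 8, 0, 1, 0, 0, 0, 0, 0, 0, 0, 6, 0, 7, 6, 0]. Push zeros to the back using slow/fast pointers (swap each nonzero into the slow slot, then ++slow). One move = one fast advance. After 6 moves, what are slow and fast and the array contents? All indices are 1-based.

slow=1 fast=1: a[fast]=0, fast++
slow=1 fast=2: a[fast]=8≠0 swap→a[1]=8, slow++,fast++
slow=2 fast=3: a[fast]=0, fast++
slow=2 fast=4: a[fast]=1≠0 swap→a[2]=1, slow++,fast++
slow=3 fast=5: a[fast]=0, fast++
slow=3 fast=6: a[fast]=0, fast++

slow=3, fast=7, a=[8, 1, 0, 0, 0, 0, 0, 0, 0, 0, 0, 6, 0, 7, 6, 0]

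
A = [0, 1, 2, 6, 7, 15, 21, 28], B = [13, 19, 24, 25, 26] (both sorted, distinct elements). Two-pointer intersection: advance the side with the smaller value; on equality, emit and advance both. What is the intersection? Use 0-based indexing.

intersection = []

i=0 j=0: 0<13, i++
i=1 j=0: 1<13, i++
i=2 j=0: 2<13, i++
i=3 j=0: 6<13, i++
i=4 j=0: 7<13, i++
i=5 j=0: 15>13, j++
i=5 j=1: 15<19, i++
i=6 j=1: 21>19, j++
i=6 j=2: 21<24, i++
i=7 j=2: 28>24, j++
i=7 j=3: 28>25, j++
i=7 j=4: 28>26, j++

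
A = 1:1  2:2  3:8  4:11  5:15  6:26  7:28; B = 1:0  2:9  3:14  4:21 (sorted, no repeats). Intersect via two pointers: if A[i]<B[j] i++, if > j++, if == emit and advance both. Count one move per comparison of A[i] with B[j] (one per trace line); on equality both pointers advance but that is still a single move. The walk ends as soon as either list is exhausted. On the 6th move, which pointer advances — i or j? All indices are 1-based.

[i=1,j=1] 1>0 → j++
[i=1,j=2] 1<9 → i++
[i=2,j=2] 2<9 → i++
[i=3,j=2] 8<9 → i++
[i=4,j=2] 11>9 → j++
[i=4,j=3] 11<14 → i++

i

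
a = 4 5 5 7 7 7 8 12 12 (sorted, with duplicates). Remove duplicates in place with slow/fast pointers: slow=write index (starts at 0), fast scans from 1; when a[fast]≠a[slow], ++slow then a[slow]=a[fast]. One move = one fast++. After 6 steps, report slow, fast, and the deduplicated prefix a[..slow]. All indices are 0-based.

slow=0 fast=1: a[fast]=5≠a[slow]=4 write a[1]=5, slow++,fast++
slow=1 fast=2: a[fast]=5=a[slow] dup, fast++
slow=1 fast=3: a[fast]=7≠a[slow]=5 write a[2]=7, slow++,fast++
slow=2 fast=4: a[fast]=7=a[slow] dup, fast++
slow=2 fast=5: a[fast]=7=a[slow] dup, fast++
slow=2 fast=6: a[fast]=8≠a[slow]=7 write a[3]=8, slow++,fast++

slow=3, fast=7, prefix=[4, 5, 7, 8]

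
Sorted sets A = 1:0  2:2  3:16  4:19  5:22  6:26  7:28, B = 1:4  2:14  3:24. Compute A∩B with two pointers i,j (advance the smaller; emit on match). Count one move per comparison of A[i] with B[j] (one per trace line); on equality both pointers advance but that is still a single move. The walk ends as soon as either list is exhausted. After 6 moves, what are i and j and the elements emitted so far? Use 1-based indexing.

i=5, j=3, emitted=[]

[i=1,j=1] 0<4 → i++
[i=2,j=1] 2<4 → i++
[i=3,j=1] 16>4 → j++
[i=3,j=2] 16>14 → j++
[i=3,j=3] 16<24 → i++
[i=4,j=3] 19<24 → i++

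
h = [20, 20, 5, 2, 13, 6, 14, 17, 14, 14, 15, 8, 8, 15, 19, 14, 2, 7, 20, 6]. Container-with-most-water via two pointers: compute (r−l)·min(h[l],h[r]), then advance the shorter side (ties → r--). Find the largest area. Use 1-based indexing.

[1,20] min(20,6)*19=114 best=114 * → r--
[1,19] min(20,20)*18=360 best=360 * → r--
[1,18] min(20,7)*17=119 best=360 → r--
[1,17] min(20,2)*16=32 best=360 → r--
[1,16] min(20,14)*15=210 best=360 → r--
[1,15] min(20,19)*14=266 best=360 → r--
[1,14] min(20,15)*13=195 best=360 → r--
[1,13] min(20,8)*12=96 best=360 → r--
[1,12] min(20,8)*11=88 best=360 → r--
[1,11] min(20,15)*10=150 best=360 → r--
[1,10] min(20,14)*9=126 best=360 → r--
[1,9] min(20,14)*8=112 best=360 → r--
[1,8] min(20,17)*7=119 best=360 → r--
[1,7] min(20,14)*6=84 best=360 → r--
[1,6] min(20,6)*5=30 best=360 → r--
[1,5] min(20,13)*4=52 best=360 → r--
[1,4] min(20,2)*3=6 best=360 → r--
[1,3] min(20,5)*2=10 best=360 → r--
[1,2] min(20,20)*1=20 best=360 → r--

max area = 360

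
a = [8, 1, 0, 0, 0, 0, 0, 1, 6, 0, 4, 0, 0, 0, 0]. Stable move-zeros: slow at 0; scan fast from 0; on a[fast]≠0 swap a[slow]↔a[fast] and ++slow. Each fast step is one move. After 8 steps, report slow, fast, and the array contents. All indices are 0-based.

slow=3, fast=8, a=[8, 1, 1, 0, 0, 0, 0, 0, 6, 0, 4, 0, 0, 0, 0]

(s=0,f=0) a[fast]=8≠0 swap→a[0]=8 → slow++,fast++
(s=1,f=1) a[fast]=1≠0 swap→a[1]=1 → slow++,fast++
(s=2,f=2) a[fast]=0 → fast++
(s=2,f=3) a[fast]=0 → fast++
(s=2,f=4) a[fast]=0 → fast++
(s=2,f=5) a[fast]=0 → fast++
(s=2,f=6) a[fast]=0 → fast++
(s=2,f=7) a[fast]=1≠0 swap→a[2]=1 → slow++,fast++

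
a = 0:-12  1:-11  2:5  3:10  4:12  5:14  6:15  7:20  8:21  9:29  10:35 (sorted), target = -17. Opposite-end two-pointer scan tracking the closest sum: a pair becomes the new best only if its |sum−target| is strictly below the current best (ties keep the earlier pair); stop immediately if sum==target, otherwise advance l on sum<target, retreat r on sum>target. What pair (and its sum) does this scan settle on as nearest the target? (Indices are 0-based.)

l=0 r=10: -12+35=23 d=40 *, r--
l=0 r=9: -12+29=17 d=34 *, r--
l=0 r=8: -12+21=9 d=26 *, r--
l=0 r=7: -12+20=8 d=25 *, r--
l=0 r=6: -12+15=3 d=20 *, r--
l=0 r=5: -12+14=2 d=19 *, r--
l=0 r=4: -12+12=0 d=17 *, r--
l=0 r=3: -12+10=-2 d=15 *, r--
l=0 r=2: -12+5=-7 d=10 *, r--
l=0 r=1: -12+-11=-23 d=6 *, l++

pair (-12, -11) with sum -23 (|Δ|=6)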